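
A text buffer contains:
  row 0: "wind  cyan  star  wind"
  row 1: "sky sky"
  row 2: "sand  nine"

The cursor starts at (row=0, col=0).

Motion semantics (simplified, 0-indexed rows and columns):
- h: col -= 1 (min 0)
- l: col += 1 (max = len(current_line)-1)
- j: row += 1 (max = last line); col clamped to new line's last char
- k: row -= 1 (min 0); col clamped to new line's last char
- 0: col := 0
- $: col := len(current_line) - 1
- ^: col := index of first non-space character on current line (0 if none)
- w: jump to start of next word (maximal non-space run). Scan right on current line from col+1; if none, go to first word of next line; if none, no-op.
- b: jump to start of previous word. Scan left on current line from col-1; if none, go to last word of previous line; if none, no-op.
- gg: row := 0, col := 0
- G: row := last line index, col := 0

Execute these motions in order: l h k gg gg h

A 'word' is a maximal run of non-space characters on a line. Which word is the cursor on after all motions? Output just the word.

After 1 (l): row=0 col=1 char='i'
After 2 (h): row=0 col=0 char='w'
After 3 (k): row=0 col=0 char='w'
After 4 (gg): row=0 col=0 char='w'
After 5 (gg): row=0 col=0 char='w'
After 6 (h): row=0 col=0 char='w'

Answer: wind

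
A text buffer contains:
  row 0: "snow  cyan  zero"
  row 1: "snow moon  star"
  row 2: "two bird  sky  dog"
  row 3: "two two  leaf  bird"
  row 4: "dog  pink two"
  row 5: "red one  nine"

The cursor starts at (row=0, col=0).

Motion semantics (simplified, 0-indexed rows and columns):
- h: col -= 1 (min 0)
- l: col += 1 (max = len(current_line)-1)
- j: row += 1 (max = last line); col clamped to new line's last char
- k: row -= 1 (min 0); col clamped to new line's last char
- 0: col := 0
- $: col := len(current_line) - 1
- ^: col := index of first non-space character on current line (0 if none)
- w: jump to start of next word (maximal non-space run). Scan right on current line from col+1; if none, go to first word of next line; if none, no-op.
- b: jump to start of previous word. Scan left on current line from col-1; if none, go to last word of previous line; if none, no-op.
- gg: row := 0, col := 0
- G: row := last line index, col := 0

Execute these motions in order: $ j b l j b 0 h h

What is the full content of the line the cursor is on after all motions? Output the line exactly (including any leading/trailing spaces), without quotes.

Answer: two bird  sky  dog

Derivation:
After 1 ($): row=0 col=15 char='o'
After 2 (j): row=1 col=14 char='r'
After 3 (b): row=1 col=11 char='s'
After 4 (l): row=1 col=12 char='t'
After 5 (j): row=2 col=12 char='y'
After 6 (b): row=2 col=10 char='s'
After 7 (0): row=2 col=0 char='t'
After 8 (h): row=2 col=0 char='t'
After 9 (h): row=2 col=0 char='t'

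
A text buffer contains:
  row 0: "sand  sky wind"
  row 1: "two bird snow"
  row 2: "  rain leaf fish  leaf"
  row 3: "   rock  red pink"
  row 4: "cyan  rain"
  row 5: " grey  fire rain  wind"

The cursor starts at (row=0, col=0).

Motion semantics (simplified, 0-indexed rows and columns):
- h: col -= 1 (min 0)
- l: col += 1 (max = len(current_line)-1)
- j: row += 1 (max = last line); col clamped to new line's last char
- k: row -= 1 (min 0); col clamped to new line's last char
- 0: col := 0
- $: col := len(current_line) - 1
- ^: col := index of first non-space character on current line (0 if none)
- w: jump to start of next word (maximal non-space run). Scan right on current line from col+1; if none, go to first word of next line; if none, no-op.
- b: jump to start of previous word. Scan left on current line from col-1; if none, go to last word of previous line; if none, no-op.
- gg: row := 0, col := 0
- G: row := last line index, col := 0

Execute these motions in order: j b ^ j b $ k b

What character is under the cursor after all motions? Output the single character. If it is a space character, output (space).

Answer: w

Derivation:
After 1 (j): row=1 col=0 char='t'
After 2 (b): row=0 col=10 char='w'
After 3 (^): row=0 col=0 char='s'
After 4 (j): row=1 col=0 char='t'
After 5 (b): row=0 col=10 char='w'
After 6 ($): row=0 col=13 char='d'
After 7 (k): row=0 col=13 char='d'
After 8 (b): row=0 col=10 char='w'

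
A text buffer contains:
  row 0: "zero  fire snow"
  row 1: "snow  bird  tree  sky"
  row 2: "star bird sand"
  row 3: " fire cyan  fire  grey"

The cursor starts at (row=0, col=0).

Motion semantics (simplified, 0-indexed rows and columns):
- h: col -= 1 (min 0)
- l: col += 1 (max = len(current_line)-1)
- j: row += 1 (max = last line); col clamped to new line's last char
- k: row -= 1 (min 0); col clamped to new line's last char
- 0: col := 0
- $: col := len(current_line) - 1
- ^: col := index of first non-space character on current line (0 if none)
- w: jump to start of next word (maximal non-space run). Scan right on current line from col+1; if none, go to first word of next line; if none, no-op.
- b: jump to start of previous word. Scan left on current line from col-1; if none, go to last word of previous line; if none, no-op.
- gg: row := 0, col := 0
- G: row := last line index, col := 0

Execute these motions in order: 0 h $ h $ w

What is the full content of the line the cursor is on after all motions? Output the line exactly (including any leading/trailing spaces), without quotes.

Answer: snow  bird  tree  sky

Derivation:
After 1 (0): row=0 col=0 char='z'
After 2 (h): row=0 col=0 char='z'
After 3 ($): row=0 col=14 char='w'
After 4 (h): row=0 col=13 char='o'
After 5 ($): row=0 col=14 char='w'
After 6 (w): row=1 col=0 char='s'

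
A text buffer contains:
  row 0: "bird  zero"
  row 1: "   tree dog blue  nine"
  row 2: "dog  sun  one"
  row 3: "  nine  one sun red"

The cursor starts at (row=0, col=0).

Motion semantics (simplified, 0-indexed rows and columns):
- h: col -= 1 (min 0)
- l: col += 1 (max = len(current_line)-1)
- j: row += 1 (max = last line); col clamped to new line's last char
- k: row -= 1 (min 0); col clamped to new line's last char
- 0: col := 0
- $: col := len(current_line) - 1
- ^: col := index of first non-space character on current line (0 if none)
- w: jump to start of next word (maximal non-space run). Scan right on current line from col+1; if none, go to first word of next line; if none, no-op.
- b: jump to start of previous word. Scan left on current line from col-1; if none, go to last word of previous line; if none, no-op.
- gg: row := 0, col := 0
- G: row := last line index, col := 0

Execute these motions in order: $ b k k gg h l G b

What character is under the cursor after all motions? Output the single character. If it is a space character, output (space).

Answer: o

Derivation:
After 1 ($): row=0 col=9 char='o'
After 2 (b): row=0 col=6 char='z'
After 3 (k): row=0 col=6 char='z'
After 4 (k): row=0 col=6 char='z'
After 5 (gg): row=0 col=0 char='b'
After 6 (h): row=0 col=0 char='b'
After 7 (l): row=0 col=1 char='i'
After 8 (G): row=3 col=0 char='_'
After 9 (b): row=2 col=10 char='o'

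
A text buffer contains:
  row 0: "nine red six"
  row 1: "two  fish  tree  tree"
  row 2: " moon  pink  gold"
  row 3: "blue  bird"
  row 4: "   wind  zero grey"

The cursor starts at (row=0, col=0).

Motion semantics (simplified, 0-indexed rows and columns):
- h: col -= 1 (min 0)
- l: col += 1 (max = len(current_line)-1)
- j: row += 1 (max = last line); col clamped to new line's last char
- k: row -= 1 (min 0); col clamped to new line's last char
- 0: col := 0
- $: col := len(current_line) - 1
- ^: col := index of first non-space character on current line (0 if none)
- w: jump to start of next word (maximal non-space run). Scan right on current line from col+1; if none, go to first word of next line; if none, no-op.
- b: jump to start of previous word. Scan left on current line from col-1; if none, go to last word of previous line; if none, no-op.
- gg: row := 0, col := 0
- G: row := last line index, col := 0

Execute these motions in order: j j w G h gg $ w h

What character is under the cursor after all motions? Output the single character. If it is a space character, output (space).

After 1 (j): row=1 col=0 char='t'
After 2 (j): row=2 col=0 char='_'
After 3 (w): row=2 col=1 char='m'
After 4 (G): row=4 col=0 char='_'
After 5 (h): row=4 col=0 char='_'
After 6 (gg): row=0 col=0 char='n'
After 7 ($): row=0 col=11 char='x'
After 8 (w): row=1 col=0 char='t'
After 9 (h): row=1 col=0 char='t'

Answer: t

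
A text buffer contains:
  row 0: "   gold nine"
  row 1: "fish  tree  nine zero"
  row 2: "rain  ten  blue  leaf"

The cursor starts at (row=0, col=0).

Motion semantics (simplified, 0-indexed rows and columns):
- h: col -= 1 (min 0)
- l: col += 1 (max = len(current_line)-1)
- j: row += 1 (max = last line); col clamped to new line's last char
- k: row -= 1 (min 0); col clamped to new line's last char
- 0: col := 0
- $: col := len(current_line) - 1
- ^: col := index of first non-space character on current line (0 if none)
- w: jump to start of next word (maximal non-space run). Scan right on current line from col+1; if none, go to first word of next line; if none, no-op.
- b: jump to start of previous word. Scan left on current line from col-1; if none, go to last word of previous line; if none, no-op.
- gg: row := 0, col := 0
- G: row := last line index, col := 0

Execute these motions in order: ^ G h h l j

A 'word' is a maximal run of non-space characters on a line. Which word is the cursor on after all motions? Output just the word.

Answer: rain

Derivation:
After 1 (^): row=0 col=3 char='g'
After 2 (G): row=2 col=0 char='r'
After 3 (h): row=2 col=0 char='r'
After 4 (h): row=2 col=0 char='r'
After 5 (l): row=2 col=1 char='a'
After 6 (j): row=2 col=1 char='a'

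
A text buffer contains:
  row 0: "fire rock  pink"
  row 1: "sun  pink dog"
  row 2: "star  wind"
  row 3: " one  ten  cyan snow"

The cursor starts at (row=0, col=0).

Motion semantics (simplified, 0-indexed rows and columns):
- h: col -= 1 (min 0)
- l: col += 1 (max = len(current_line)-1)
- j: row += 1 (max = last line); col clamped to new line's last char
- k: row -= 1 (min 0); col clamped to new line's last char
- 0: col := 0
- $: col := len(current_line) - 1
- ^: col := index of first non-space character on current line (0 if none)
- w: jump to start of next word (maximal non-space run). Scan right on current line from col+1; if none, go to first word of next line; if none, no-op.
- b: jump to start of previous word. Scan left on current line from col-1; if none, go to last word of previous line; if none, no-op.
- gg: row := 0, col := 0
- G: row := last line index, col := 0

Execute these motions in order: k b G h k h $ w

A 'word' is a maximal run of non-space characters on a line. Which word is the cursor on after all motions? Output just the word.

After 1 (k): row=0 col=0 char='f'
After 2 (b): row=0 col=0 char='f'
After 3 (G): row=3 col=0 char='_'
After 4 (h): row=3 col=0 char='_'
After 5 (k): row=2 col=0 char='s'
After 6 (h): row=2 col=0 char='s'
After 7 ($): row=2 col=9 char='d'
After 8 (w): row=3 col=1 char='o'

Answer: one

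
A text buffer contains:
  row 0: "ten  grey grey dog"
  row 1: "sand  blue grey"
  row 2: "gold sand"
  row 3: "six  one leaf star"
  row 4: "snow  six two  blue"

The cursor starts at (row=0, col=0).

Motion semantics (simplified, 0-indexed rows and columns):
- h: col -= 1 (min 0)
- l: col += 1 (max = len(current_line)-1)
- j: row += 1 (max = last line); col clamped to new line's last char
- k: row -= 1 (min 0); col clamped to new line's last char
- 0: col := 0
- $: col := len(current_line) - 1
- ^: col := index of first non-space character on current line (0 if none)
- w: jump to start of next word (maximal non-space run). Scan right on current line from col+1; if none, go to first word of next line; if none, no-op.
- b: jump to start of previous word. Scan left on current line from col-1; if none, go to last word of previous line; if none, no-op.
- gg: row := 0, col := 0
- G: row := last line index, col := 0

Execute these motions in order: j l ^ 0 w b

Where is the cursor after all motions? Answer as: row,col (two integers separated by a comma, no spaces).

Answer: 1,0

Derivation:
After 1 (j): row=1 col=0 char='s'
After 2 (l): row=1 col=1 char='a'
After 3 (^): row=1 col=0 char='s'
After 4 (0): row=1 col=0 char='s'
After 5 (w): row=1 col=6 char='b'
After 6 (b): row=1 col=0 char='s'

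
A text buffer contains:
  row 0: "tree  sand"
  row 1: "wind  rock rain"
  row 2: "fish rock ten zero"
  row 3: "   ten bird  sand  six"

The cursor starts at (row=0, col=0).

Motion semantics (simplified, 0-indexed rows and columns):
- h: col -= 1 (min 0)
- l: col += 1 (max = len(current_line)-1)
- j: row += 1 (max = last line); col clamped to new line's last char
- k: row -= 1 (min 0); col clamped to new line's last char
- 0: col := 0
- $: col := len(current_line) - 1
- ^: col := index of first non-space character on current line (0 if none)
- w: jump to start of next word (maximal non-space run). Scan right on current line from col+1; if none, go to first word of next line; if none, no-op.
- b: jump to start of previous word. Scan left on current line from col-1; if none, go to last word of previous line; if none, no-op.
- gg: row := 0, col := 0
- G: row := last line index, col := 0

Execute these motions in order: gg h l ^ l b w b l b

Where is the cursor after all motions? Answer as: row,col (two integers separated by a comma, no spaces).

Answer: 0,0

Derivation:
After 1 (gg): row=0 col=0 char='t'
After 2 (h): row=0 col=0 char='t'
After 3 (l): row=0 col=1 char='r'
After 4 (^): row=0 col=0 char='t'
After 5 (l): row=0 col=1 char='r'
After 6 (b): row=0 col=0 char='t'
After 7 (w): row=0 col=6 char='s'
After 8 (b): row=0 col=0 char='t'
After 9 (l): row=0 col=1 char='r'
After 10 (b): row=0 col=0 char='t'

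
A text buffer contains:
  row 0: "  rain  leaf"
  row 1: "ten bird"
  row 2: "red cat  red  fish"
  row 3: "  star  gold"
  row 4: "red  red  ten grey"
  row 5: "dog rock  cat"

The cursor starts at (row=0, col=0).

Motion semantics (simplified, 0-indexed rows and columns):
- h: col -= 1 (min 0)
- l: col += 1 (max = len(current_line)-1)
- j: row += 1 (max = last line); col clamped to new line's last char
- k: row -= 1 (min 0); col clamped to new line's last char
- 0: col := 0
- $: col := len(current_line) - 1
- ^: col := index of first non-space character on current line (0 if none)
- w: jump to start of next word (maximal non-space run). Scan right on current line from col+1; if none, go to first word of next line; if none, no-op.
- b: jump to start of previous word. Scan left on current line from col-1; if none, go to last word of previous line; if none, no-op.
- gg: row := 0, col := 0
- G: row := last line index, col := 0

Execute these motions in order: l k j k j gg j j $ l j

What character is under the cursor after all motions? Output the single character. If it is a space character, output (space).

After 1 (l): row=0 col=1 char='_'
After 2 (k): row=0 col=1 char='_'
After 3 (j): row=1 col=1 char='e'
After 4 (k): row=0 col=1 char='_'
After 5 (j): row=1 col=1 char='e'
After 6 (gg): row=0 col=0 char='_'
After 7 (j): row=1 col=0 char='t'
After 8 (j): row=2 col=0 char='r'
After 9 ($): row=2 col=17 char='h'
After 10 (l): row=2 col=17 char='h'
After 11 (j): row=3 col=11 char='d'

Answer: d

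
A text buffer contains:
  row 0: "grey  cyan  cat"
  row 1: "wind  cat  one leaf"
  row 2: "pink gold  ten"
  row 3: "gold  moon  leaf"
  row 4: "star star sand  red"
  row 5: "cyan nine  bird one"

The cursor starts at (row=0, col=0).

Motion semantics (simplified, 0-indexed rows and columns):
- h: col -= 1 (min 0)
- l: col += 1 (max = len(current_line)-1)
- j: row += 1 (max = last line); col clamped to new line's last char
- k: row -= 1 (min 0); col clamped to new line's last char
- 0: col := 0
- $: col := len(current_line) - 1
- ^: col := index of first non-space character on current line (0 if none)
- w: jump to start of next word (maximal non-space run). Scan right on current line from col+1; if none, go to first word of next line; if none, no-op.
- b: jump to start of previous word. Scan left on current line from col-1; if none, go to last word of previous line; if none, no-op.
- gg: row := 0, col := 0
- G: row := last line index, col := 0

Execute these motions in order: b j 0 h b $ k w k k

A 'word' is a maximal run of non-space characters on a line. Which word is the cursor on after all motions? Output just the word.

After 1 (b): row=0 col=0 char='g'
After 2 (j): row=1 col=0 char='w'
After 3 (0): row=1 col=0 char='w'
After 4 (h): row=1 col=0 char='w'
After 5 (b): row=0 col=12 char='c'
After 6 ($): row=0 col=14 char='t'
After 7 (k): row=0 col=14 char='t'
After 8 (w): row=1 col=0 char='w'
After 9 (k): row=0 col=0 char='g'
After 10 (k): row=0 col=0 char='g'

Answer: grey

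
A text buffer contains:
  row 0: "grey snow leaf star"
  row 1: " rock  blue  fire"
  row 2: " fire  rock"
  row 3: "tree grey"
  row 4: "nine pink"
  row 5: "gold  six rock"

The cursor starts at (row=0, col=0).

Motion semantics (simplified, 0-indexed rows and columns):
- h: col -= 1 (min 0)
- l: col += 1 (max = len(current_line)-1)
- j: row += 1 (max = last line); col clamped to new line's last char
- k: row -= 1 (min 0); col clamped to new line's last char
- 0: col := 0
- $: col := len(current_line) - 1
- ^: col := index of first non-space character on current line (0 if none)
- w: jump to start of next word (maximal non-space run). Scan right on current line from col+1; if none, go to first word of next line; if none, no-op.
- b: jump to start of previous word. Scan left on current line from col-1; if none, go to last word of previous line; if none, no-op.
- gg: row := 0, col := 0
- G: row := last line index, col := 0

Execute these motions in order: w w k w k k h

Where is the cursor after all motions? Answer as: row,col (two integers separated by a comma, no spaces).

After 1 (w): row=0 col=5 char='s'
After 2 (w): row=0 col=10 char='l'
After 3 (k): row=0 col=10 char='l'
After 4 (w): row=0 col=15 char='s'
After 5 (k): row=0 col=15 char='s'
After 6 (k): row=0 col=15 char='s'
After 7 (h): row=0 col=14 char='_'

Answer: 0,14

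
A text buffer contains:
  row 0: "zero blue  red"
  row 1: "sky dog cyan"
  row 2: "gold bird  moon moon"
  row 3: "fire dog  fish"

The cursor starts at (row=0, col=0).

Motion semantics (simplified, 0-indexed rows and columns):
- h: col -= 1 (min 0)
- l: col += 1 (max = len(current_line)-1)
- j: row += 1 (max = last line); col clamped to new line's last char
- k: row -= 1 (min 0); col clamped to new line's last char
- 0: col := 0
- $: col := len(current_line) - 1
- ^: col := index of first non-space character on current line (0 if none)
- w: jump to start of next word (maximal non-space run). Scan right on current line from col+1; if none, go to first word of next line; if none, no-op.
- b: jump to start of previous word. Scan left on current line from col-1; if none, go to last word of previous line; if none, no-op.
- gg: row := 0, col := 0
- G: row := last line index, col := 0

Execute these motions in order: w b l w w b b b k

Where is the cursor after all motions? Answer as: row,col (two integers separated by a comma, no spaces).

After 1 (w): row=0 col=5 char='b'
After 2 (b): row=0 col=0 char='z'
After 3 (l): row=0 col=1 char='e'
After 4 (w): row=0 col=5 char='b'
After 5 (w): row=0 col=11 char='r'
After 6 (b): row=0 col=5 char='b'
After 7 (b): row=0 col=0 char='z'
After 8 (b): row=0 col=0 char='z'
After 9 (k): row=0 col=0 char='z'

Answer: 0,0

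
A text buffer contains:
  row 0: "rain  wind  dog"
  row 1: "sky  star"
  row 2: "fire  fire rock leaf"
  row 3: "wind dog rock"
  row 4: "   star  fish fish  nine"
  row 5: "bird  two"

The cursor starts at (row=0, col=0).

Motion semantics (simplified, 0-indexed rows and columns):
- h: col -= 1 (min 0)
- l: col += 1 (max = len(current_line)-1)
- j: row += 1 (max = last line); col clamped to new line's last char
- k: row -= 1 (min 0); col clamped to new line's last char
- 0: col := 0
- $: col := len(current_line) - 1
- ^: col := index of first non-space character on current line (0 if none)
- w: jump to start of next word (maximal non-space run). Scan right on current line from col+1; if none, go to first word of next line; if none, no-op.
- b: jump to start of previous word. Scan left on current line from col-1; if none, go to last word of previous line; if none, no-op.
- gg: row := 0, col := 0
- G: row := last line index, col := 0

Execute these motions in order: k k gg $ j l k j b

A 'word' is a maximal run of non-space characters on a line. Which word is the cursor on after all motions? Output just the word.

Answer: star

Derivation:
After 1 (k): row=0 col=0 char='r'
After 2 (k): row=0 col=0 char='r'
After 3 (gg): row=0 col=0 char='r'
After 4 ($): row=0 col=14 char='g'
After 5 (j): row=1 col=8 char='r'
After 6 (l): row=1 col=8 char='r'
After 7 (k): row=0 col=8 char='n'
After 8 (j): row=1 col=8 char='r'
After 9 (b): row=1 col=5 char='s'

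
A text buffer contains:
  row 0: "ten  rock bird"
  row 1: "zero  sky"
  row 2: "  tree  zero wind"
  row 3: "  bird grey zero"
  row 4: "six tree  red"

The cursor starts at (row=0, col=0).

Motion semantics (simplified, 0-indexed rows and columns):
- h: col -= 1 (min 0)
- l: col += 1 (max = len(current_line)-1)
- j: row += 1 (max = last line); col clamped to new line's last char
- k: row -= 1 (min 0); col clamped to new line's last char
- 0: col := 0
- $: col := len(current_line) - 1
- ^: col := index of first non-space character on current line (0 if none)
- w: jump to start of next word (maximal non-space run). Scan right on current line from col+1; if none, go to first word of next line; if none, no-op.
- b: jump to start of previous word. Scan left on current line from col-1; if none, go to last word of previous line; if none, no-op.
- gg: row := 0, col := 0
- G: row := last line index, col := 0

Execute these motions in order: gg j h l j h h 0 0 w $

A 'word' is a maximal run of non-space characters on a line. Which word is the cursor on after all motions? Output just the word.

After 1 (gg): row=0 col=0 char='t'
After 2 (j): row=1 col=0 char='z'
After 3 (h): row=1 col=0 char='z'
After 4 (l): row=1 col=1 char='e'
After 5 (j): row=2 col=1 char='_'
After 6 (h): row=2 col=0 char='_'
After 7 (h): row=2 col=0 char='_'
After 8 (0): row=2 col=0 char='_'
After 9 (0): row=2 col=0 char='_'
After 10 (w): row=2 col=2 char='t'
After 11 ($): row=2 col=16 char='d'

Answer: wind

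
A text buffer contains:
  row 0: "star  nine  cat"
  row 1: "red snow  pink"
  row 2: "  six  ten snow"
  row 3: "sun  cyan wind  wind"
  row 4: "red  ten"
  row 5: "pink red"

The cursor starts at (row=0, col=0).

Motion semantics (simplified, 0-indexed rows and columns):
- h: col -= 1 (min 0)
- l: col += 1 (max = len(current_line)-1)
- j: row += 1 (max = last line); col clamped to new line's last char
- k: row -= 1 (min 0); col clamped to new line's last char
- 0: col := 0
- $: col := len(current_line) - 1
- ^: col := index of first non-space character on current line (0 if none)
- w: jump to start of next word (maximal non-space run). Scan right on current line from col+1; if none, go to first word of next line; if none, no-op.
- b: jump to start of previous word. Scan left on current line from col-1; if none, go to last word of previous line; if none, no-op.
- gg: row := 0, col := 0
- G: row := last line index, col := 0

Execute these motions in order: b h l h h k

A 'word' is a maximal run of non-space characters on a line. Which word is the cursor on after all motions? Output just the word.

After 1 (b): row=0 col=0 char='s'
After 2 (h): row=0 col=0 char='s'
After 3 (l): row=0 col=1 char='t'
After 4 (h): row=0 col=0 char='s'
After 5 (h): row=0 col=0 char='s'
After 6 (k): row=0 col=0 char='s'

Answer: star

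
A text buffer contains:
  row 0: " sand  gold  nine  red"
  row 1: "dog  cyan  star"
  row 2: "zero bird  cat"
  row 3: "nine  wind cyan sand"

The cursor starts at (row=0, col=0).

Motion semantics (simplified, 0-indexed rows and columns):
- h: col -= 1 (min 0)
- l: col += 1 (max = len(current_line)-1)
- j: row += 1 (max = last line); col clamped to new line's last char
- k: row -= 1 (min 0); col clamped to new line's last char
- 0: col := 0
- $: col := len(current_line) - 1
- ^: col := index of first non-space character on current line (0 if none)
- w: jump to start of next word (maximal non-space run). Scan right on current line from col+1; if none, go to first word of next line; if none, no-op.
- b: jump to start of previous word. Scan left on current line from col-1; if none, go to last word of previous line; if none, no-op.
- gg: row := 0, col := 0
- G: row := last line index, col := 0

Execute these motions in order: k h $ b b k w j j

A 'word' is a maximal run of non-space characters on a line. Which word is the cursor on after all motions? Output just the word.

Answer: cat

Derivation:
After 1 (k): row=0 col=0 char='_'
After 2 (h): row=0 col=0 char='_'
After 3 ($): row=0 col=21 char='d'
After 4 (b): row=0 col=19 char='r'
After 5 (b): row=0 col=13 char='n'
After 6 (k): row=0 col=13 char='n'
After 7 (w): row=0 col=19 char='r'
After 8 (j): row=1 col=14 char='r'
After 9 (j): row=2 col=13 char='t'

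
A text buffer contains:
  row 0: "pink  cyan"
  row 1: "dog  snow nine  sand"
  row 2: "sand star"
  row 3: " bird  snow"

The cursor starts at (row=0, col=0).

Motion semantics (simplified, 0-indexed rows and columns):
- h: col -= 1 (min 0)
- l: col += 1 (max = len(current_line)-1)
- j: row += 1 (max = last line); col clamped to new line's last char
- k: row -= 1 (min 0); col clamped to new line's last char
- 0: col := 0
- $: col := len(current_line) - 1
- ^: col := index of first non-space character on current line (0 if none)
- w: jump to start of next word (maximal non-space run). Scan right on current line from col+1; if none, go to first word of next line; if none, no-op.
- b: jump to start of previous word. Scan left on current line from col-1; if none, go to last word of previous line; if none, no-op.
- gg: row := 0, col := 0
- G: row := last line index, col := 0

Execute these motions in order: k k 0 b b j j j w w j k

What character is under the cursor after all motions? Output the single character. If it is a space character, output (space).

After 1 (k): row=0 col=0 char='p'
After 2 (k): row=0 col=0 char='p'
After 3 (0): row=0 col=0 char='p'
After 4 (b): row=0 col=0 char='p'
After 5 (b): row=0 col=0 char='p'
After 6 (j): row=1 col=0 char='d'
After 7 (j): row=2 col=0 char='s'
After 8 (j): row=3 col=0 char='_'
After 9 (w): row=3 col=1 char='b'
After 10 (w): row=3 col=7 char='s'
After 11 (j): row=3 col=7 char='s'
After 12 (k): row=2 col=7 char='a'

Answer: a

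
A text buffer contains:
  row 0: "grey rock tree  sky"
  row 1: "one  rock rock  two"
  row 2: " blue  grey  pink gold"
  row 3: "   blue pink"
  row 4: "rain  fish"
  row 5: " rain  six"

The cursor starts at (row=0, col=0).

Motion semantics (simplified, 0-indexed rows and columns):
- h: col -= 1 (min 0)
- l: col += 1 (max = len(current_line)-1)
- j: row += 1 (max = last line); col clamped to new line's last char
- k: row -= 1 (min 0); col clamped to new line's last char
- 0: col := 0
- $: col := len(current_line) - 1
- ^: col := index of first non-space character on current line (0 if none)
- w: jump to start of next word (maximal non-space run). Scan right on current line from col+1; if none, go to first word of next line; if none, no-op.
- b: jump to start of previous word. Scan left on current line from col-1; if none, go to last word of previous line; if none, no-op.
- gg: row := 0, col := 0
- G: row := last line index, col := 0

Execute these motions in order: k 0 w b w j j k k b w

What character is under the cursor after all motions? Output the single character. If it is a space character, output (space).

Answer: r

Derivation:
After 1 (k): row=0 col=0 char='g'
After 2 (0): row=0 col=0 char='g'
After 3 (w): row=0 col=5 char='r'
After 4 (b): row=0 col=0 char='g'
After 5 (w): row=0 col=5 char='r'
After 6 (j): row=1 col=5 char='r'
After 7 (j): row=2 col=5 char='_'
After 8 (k): row=1 col=5 char='r'
After 9 (k): row=0 col=5 char='r'
After 10 (b): row=0 col=0 char='g'
After 11 (w): row=0 col=5 char='r'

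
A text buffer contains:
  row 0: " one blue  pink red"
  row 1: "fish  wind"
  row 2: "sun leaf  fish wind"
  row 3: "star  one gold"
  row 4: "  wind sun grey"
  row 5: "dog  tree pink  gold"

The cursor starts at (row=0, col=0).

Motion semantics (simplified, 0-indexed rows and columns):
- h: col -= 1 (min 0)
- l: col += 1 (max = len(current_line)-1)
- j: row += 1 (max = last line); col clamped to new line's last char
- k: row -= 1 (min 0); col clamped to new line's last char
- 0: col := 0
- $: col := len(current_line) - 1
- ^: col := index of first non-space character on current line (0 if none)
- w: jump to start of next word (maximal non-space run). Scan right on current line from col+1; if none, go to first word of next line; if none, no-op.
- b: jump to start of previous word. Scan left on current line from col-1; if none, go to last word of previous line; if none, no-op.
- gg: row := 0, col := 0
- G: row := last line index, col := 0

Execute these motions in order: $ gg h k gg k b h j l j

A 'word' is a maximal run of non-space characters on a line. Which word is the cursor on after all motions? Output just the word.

After 1 ($): row=0 col=18 char='d'
After 2 (gg): row=0 col=0 char='_'
After 3 (h): row=0 col=0 char='_'
After 4 (k): row=0 col=0 char='_'
After 5 (gg): row=0 col=0 char='_'
After 6 (k): row=0 col=0 char='_'
After 7 (b): row=0 col=0 char='_'
After 8 (h): row=0 col=0 char='_'
After 9 (j): row=1 col=0 char='f'
After 10 (l): row=1 col=1 char='i'
After 11 (j): row=2 col=1 char='u'

Answer: sun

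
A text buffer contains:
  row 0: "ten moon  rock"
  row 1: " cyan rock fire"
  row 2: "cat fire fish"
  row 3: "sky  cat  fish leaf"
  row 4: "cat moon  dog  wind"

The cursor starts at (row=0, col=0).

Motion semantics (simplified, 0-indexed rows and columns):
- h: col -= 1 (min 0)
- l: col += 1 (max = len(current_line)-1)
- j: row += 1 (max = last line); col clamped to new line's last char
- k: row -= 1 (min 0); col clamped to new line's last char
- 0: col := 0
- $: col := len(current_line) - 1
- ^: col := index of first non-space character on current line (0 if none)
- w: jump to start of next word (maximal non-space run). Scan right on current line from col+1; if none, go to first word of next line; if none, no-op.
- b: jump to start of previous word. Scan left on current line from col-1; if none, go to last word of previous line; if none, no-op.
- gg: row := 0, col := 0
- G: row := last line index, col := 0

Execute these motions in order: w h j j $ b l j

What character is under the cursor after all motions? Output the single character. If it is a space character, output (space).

After 1 (w): row=0 col=4 char='m'
After 2 (h): row=0 col=3 char='_'
After 3 (j): row=1 col=3 char='a'
After 4 (j): row=2 col=3 char='_'
After 5 ($): row=2 col=12 char='h'
After 6 (b): row=2 col=9 char='f'
After 7 (l): row=2 col=10 char='i'
After 8 (j): row=3 col=10 char='f'

Answer: f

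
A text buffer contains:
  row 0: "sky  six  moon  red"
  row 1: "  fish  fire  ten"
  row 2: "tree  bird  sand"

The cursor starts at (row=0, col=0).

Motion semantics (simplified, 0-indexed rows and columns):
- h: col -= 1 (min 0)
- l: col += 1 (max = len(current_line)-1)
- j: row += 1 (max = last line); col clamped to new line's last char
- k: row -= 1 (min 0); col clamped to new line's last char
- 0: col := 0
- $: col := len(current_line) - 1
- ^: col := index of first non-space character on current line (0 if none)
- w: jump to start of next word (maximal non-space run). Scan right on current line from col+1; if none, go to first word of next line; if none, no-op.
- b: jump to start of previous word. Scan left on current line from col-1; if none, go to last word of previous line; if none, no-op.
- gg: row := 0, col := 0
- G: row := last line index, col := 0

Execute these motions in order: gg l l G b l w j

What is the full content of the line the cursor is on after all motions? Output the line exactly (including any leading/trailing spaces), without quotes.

After 1 (gg): row=0 col=0 char='s'
After 2 (l): row=0 col=1 char='k'
After 3 (l): row=0 col=2 char='y'
After 4 (G): row=2 col=0 char='t'
After 5 (b): row=1 col=14 char='t'
After 6 (l): row=1 col=15 char='e'
After 7 (w): row=2 col=0 char='t'
After 8 (j): row=2 col=0 char='t'

Answer: tree  bird  sand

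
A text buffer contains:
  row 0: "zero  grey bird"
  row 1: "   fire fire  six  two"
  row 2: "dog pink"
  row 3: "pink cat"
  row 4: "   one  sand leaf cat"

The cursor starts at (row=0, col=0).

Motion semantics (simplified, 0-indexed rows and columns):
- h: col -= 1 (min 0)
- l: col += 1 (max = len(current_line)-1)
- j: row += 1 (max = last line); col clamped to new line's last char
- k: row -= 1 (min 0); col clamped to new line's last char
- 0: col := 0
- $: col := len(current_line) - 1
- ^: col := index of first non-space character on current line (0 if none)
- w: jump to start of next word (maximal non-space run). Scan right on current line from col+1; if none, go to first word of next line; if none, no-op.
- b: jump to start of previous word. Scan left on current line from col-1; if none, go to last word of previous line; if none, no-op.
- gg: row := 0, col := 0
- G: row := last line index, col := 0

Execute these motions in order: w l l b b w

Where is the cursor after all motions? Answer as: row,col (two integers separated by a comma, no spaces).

After 1 (w): row=0 col=6 char='g'
After 2 (l): row=0 col=7 char='r'
After 3 (l): row=0 col=8 char='e'
After 4 (b): row=0 col=6 char='g'
After 5 (b): row=0 col=0 char='z'
After 6 (w): row=0 col=6 char='g'

Answer: 0,6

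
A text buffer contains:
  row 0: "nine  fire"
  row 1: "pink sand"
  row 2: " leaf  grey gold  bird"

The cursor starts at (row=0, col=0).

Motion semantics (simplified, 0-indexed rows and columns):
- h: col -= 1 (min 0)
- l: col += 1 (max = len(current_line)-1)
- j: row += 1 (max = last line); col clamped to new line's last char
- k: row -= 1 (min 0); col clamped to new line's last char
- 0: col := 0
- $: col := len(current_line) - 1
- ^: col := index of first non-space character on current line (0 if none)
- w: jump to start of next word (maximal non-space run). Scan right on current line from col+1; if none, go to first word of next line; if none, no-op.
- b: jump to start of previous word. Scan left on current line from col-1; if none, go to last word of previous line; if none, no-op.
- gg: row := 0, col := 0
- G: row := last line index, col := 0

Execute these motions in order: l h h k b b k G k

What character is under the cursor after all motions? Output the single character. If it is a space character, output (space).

After 1 (l): row=0 col=1 char='i'
After 2 (h): row=0 col=0 char='n'
After 3 (h): row=0 col=0 char='n'
After 4 (k): row=0 col=0 char='n'
After 5 (b): row=0 col=0 char='n'
After 6 (b): row=0 col=0 char='n'
After 7 (k): row=0 col=0 char='n'
After 8 (G): row=2 col=0 char='_'
After 9 (k): row=1 col=0 char='p'

Answer: p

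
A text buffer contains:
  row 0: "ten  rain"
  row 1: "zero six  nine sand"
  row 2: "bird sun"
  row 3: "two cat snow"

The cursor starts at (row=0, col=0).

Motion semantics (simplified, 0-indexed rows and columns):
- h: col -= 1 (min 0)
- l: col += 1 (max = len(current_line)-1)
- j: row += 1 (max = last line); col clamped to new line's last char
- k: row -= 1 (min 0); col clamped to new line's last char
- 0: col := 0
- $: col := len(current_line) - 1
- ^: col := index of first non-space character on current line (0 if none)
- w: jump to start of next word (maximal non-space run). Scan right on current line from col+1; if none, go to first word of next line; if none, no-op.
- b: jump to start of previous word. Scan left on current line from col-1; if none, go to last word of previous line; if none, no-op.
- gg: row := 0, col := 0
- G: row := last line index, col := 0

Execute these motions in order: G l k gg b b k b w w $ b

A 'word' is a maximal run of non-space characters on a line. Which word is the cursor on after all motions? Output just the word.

After 1 (G): row=3 col=0 char='t'
After 2 (l): row=3 col=1 char='w'
After 3 (k): row=2 col=1 char='i'
After 4 (gg): row=0 col=0 char='t'
After 5 (b): row=0 col=0 char='t'
After 6 (b): row=0 col=0 char='t'
After 7 (k): row=0 col=0 char='t'
After 8 (b): row=0 col=0 char='t'
After 9 (w): row=0 col=5 char='r'
After 10 (w): row=1 col=0 char='z'
After 11 ($): row=1 col=18 char='d'
After 12 (b): row=1 col=15 char='s'

Answer: sand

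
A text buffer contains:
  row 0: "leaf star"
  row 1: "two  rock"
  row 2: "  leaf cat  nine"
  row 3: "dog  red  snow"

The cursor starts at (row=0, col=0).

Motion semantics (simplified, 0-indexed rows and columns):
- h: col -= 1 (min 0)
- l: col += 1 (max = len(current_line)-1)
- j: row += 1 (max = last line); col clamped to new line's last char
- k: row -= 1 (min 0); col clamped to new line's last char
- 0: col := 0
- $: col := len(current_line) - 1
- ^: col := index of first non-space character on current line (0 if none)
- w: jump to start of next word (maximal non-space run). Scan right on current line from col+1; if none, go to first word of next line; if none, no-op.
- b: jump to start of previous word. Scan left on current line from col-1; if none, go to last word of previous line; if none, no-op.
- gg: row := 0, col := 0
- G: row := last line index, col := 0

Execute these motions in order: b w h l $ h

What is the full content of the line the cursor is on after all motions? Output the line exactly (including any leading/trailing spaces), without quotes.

Answer: leaf star

Derivation:
After 1 (b): row=0 col=0 char='l'
After 2 (w): row=0 col=5 char='s'
After 3 (h): row=0 col=4 char='_'
After 4 (l): row=0 col=5 char='s'
After 5 ($): row=0 col=8 char='r'
After 6 (h): row=0 col=7 char='a'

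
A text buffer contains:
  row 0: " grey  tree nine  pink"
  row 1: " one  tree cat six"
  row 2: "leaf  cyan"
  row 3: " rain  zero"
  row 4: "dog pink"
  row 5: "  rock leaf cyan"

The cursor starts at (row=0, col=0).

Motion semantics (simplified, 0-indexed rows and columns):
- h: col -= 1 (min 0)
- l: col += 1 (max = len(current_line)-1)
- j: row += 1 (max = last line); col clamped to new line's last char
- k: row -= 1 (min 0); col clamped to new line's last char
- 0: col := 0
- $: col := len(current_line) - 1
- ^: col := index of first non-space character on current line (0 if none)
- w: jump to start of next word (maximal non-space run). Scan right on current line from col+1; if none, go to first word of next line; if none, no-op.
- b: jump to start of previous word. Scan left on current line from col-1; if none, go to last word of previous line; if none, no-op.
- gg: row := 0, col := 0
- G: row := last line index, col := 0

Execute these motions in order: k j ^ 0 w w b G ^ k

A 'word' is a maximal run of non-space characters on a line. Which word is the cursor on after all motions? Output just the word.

After 1 (k): row=0 col=0 char='_'
After 2 (j): row=1 col=0 char='_'
After 3 (^): row=1 col=1 char='o'
After 4 (0): row=1 col=0 char='_'
After 5 (w): row=1 col=1 char='o'
After 6 (w): row=1 col=6 char='t'
After 7 (b): row=1 col=1 char='o'
After 8 (G): row=5 col=0 char='_'
After 9 (^): row=5 col=2 char='r'
After 10 (k): row=4 col=2 char='g'

Answer: dog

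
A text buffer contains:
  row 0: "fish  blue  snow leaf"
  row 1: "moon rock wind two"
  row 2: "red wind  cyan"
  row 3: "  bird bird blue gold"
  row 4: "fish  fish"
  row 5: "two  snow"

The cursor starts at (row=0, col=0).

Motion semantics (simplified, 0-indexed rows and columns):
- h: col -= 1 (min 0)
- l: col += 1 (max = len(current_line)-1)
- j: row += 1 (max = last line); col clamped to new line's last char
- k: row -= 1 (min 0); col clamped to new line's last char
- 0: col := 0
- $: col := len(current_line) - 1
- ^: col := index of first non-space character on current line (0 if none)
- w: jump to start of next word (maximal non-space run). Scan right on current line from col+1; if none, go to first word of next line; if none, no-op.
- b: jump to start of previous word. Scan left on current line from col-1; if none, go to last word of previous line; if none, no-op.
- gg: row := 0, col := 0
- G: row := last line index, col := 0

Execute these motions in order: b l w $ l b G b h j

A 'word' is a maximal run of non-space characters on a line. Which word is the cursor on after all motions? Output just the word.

After 1 (b): row=0 col=0 char='f'
After 2 (l): row=0 col=1 char='i'
After 3 (w): row=0 col=6 char='b'
After 4 ($): row=0 col=20 char='f'
After 5 (l): row=0 col=20 char='f'
After 6 (b): row=0 col=17 char='l'
After 7 (G): row=5 col=0 char='t'
After 8 (b): row=4 col=6 char='f'
After 9 (h): row=4 col=5 char='_'
After 10 (j): row=5 col=5 char='s'

Answer: snow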